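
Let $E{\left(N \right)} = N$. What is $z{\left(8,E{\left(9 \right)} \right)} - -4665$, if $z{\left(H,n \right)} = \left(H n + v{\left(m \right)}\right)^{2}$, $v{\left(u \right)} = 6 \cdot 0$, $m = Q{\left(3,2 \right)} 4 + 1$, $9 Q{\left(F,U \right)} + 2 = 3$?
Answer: $9849$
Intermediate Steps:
$Q{\left(F,U \right)} = \frac{1}{9}$ ($Q{\left(F,U \right)} = - \frac{2}{9} + \frac{1}{9} \cdot 3 = - \frac{2}{9} + \frac{1}{3} = \frac{1}{9}$)
$m = \frac{13}{9}$ ($m = \frac{1}{9} \cdot 4 + 1 = \frac{4}{9} + 1 = \frac{13}{9} \approx 1.4444$)
$v{\left(u \right)} = 0$
$z{\left(H,n \right)} = H^{2} n^{2}$ ($z{\left(H,n \right)} = \left(H n + 0\right)^{2} = \left(H n\right)^{2} = H^{2} n^{2}$)
$z{\left(8,E{\left(9 \right)} \right)} - -4665 = 8^{2} \cdot 9^{2} - -4665 = 64 \cdot 81 + 4665 = 5184 + 4665 = 9849$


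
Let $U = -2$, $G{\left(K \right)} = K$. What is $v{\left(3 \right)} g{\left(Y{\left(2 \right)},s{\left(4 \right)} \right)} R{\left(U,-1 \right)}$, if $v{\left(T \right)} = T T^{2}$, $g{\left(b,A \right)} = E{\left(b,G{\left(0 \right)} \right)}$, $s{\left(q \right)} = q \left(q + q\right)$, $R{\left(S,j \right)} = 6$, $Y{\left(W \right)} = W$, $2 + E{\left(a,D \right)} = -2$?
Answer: $-648$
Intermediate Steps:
$E{\left(a,D \right)} = -4$ ($E{\left(a,D \right)} = -2 - 2 = -4$)
$s{\left(q \right)} = 2 q^{2}$ ($s{\left(q \right)} = q 2 q = 2 q^{2}$)
$g{\left(b,A \right)} = -4$
$v{\left(T \right)} = T^{3}$
$v{\left(3 \right)} g{\left(Y{\left(2 \right)},s{\left(4 \right)} \right)} R{\left(U,-1 \right)} = 3^{3} \left(-4\right) 6 = 27 \left(-4\right) 6 = \left(-108\right) 6 = -648$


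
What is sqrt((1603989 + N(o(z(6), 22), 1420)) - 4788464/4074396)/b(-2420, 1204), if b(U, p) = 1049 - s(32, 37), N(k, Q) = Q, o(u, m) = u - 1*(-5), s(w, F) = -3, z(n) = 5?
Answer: 5*sqrt(66627245287154805)/1071566148 ≈ 1.2044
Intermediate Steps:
o(u, m) = 5 + u (o(u, m) = u + 5 = 5 + u)
b(U, p) = 1052 (b(U, p) = 1049 - 1*(-3) = 1049 + 3 = 1052)
sqrt((1603989 + N(o(z(6), 22), 1420)) - 4788464/4074396)/b(-2420, 1204) = sqrt((1603989 + 1420) - 4788464/4074396)/1052 = sqrt(1605409 - 4788464*1/4074396)*(1/1052) = sqrt(1605409 - 1197116/1018599)*(1/1052) = sqrt(1635266804875/1018599)*(1/1052) = (5*sqrt(66627245287154805)/1018599)*(1/1052) = 5*sqrt(66627245287154805)/1071566148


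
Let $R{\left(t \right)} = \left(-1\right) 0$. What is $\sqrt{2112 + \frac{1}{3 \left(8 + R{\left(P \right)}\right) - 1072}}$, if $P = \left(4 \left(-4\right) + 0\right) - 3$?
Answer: $\frac{5 \sqrt{23196170}}{524} \approx 45.956$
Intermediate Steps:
$P = -19$ ($P = \left(-16 + 0\right) - 3 = -16 - 3 = -19$)
$R{\left(t \right)} = 0$
$\sqrt{2112 + \frac{1}{3 \left(8 + R{\left(P \right)}\right) - 1072}} = \sqrt{2112 + \frac{1}{3 \left(8 + 0\right) - 1072}} = \sqrt{2112 + \frac{1}{3 \cdot 8 - 1072}} = \sqrt{2112 + \frac{1}{24 - 1072}} = \sqrt{2112 + \frac{1}{-1048}} = \sqrt{2112 - \frac{1}{1048}} = \sqrt{\frac{2213375}{1048}} = \frac{5 \sqrt{23196170}}{524}$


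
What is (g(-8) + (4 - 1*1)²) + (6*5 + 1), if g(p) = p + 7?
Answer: 39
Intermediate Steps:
g(p) = 7 + p
(g(-8) + (4 - 1*1)²) + (6*5 + 1) = ((7 - 8) + (4 - 1*1)²) + (6*5 + 1) = (-1 + (4 - 1)²) + (30 + 1) = (-1 + 3²) + 31 = (-1 + 9) + 31 = 8 + 31 = 39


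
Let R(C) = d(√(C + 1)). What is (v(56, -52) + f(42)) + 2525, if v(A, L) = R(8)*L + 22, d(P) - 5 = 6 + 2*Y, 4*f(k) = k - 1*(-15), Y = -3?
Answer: 9205/4 ≈ 2301.3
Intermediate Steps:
f(k) = 15/4 + k/4 (f(k) = (k - 1*(-15))/4 = (k + 15)/4 = (15 + k)/4 = 15/4 + k/4)
d(P) = 5 (d(P) = 5 + (6 + 2*(-3)) = 5 + (6 - 6) = 5 + 0 = 5)
R(C) = 5
v(A, L) = 22 + 5*L (v(A, L) = 5*L + 22 = 22 + 5*L)
(v(56, -52) + f(42)) + 2525 = ((22 + 5*(-52)) + (15/4 + (¼)*42)) + 2525 = ((22 - 260) + (15/4 + 21/2)) + 2525 = (-238 + 57/4) + 2525 = -895/4 + 2525 = 9205/4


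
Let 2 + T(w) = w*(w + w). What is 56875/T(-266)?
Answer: 11375/28302 ≈ 0.40192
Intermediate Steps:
T(w) = -2 + 2*w² (T(w) = -2 + w*(w + w) = -2 + w*(2*w) = -2 + 2*w²)
56875/T(-266) = 56875/(-2 + 2*(-266)²) = 56875/(-2 + 2*70756) = 56875/(-2 + 141512) = 56875/141510 = 56875*(1/141510) = 11375/28302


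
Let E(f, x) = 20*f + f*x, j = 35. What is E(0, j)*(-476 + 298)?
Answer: 0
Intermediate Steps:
E(0, j)*(-476 + 298) = (0*(20 + 35))*(-476 + 298) = (0*55)*(-178) = 0*(-178) = 0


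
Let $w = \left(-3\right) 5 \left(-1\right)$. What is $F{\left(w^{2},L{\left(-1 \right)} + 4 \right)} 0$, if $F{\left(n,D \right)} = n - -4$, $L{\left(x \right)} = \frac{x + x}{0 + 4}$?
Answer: $0$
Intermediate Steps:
$L{\left(x \right)} = \frac{x}{2}$ ($L{\left(x \right)} = \frac{2 x}{4} = 2 x \frac{1}{4} = \frac{x}{2}$)
$w = 15$ ($w = \left(-15\right) \left(-1\right) = 15$)
$F{\left(n,D \right)} = 4 + n$ ($F{\left(n,D \right)} = n + 4 = 4 + n$)
$F{\left(w^{2},L{\left(-1 \right)} + 4 \right)} 0 = \left(4 + 15^{2}\right) 0 = \left(4 + 225\right) 0 = 229 \cdot 0 = 0$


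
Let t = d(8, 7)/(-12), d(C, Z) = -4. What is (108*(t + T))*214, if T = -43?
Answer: -986112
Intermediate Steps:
t = ⅓ (t = -4/(-12) = -4*(-1/12) = ⅓ ≈ 0.33333)
(108*(t + T))*214 = (108*(⅓ - 43))*214 = (108*(-128/3))*214 = -4608*214 = -986112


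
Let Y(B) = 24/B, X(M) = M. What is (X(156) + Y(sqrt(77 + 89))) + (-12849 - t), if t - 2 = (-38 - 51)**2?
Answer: -20616 + 12*sqrt(166)/83 ≈ -20614.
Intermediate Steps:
t = 7923 (t = 2 + (-38 - 51)**2 = 2 + (-89)**2 = 2 + 7921 = 7923)
(X(156) + Y(sqrt(77 + 89))) + (-12849 - t) = (156 + 24/(sqrt(77 + 89))) + (-12849 - 1*7923) = (156 + 24/(sqrt(166))) + (-12849 - 7923) = (156 + 24*(sqrt(166)/166)) - 20772 = (156 + 12*sqrt(166)/83) - 20772 = -20616 + 12*sqrt(166)/83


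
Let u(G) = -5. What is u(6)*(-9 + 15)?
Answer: -30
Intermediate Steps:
u(6)*(-9 + 15) = -5*(-9 + 15) = -5*6 = -30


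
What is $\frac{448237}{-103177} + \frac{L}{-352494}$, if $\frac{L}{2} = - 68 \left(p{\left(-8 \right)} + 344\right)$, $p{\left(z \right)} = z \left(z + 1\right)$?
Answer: $- \frac{76194012139}{18184636719} \approx -4.19$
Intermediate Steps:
$p{\left(z \right)} = z \left(1 + z\right)$
$L = -54400$ ($L = 2 \left(- 68 \left(- 8 \left(1 - 8\right) + 344\right)\right) = 2 \left(- 68 \left(\left(-8\right) \left(-7\right) + 344\right)\right) = 2 \left(- 68 \left(56 + 344\right)\right) = 2 \left(\left(-68\right) 400\right) = 2 \left(-27200\right) = -54400$)
$\frac{448237}{-103177} + \frac{L}{-352494} = \frac{448237}{-103177} - \frac{54400}{-352494} = 448237 \left(- \frac{1}{103177}\right) - - \frac{27200}{176247} = - \frac{448237}{103177} + \frac{27200}{176247} = - \frac{76194012139}{18184636719}$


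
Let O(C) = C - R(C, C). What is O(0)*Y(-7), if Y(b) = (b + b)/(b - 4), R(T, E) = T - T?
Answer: 0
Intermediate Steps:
R(T, E) = 0
Y(b) = 2*b/(-4 + b) (Y(b) = (2*b)/(-4 + b) = 2*b/(-4 + b))
O(C) = C (O(C) = C - 1*0 = C + 0 = C)
O(0)*Y(-7) = 0*(2*(-7)/(-4 - 7)) = 0*(2*(-7)/(-11)) = 0*(2*(-7)*(-1/11)) = 0*(14/11) = 0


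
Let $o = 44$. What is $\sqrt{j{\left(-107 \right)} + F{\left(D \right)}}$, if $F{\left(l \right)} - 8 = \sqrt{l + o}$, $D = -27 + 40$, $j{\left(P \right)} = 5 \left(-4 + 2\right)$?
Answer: $\sqrt{-2 + \sqrt{57}} \approx 2.3558$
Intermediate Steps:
$j{\left(P \right)} = -10$ ($j{\left(P \right)} = 5 \left(-2\right) = -10$)
$D = 13$
$F{\left(l \right)} = 8 + \sqrt{44 + l}$ ($F{\left(l \right)} = 8 + \sqrt{l + 44} = 8 + \sqrt{44 + l}$)
$\sqrt{j{\left(-107 \right)} + F{\left(D \right)}} = \sqrt{-10 + \left(8 + \sqrt{44 + 13}\right)} = \sqrt{-10 + \left(8 + \sqrt{57}\right)} = \sqrt{-2 + \sqrt{57}}$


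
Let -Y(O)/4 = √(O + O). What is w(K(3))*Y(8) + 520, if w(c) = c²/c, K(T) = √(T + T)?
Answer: 520 - 16*√6 ≈ 480.81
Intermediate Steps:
Y(O) = -4*√2*√O (Y(O) = -4*√(O + O) = -4*√2*√O)
K(T) = √2*√T (K(T) = √(2*T) = √2*√T)
w(c) = c
w(K(3))*Y(8) + 520 = (√2*√3)*(-4*√2*√8) + 520 = √6*(-4*√2*2*√2) + 520 = √6*(-16) + 520 = -16*√6 + 520 = 520 - 16*√6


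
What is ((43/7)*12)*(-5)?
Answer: -2580/7 ≈ -368.57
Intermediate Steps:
((43/7)*12)*(-5) = (516/7)*(-5) = -2580/7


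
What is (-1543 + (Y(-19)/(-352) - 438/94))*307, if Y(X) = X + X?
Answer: -3930013529/8272 ≈ -4.7510e+5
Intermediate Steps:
Y(X) = 2*X
(-1543 + (Y(-19)/(-352) - 438/94))*307 = (-1543 + ((2*(-19))/(-352) - 438/94))*307 = (-1543 + (-38*(-1/352) - 438*1/94))*307 = (-1543 + (19/176 - 219/47))*307 = (-1543 - 37651/8272)*307 = -12801347/8272*307 = -3930013529/8272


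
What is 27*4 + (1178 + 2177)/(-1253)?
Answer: 131969/1253 ≈ 105.32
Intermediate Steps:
27*4 + (1178 + 2177)/(-1253) = 108 + 3355*(-1/1253) = 108 - 3355/1253 = 131969/1253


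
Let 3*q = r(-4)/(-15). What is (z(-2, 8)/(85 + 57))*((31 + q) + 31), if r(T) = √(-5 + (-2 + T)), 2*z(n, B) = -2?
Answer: -31/71 + I*√11/6390 ≈ -0.43662 + 0.00051903*I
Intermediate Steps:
z(n, B) = -1 (z(n, B) = (½)*(-2) = -1)
r(T) = √(-7 + T)
q = -I*√11/45 (q = (√(-7 - 4)/(-15))/3 = (√(-11)*(-1/15))/3 = ((I*√11)*(-1/15))/3 = (-I*√11/15)/3 = -I*√11/45 ≈ -0.073703*I)
(z(-2, 8)/(85 + 57))*((31 + q) + 31) = (-1/(85 + 57))*((31 - I*√11/45) + 31) = (-1/142)*(62 - I*√11/45) = ((1/142)*(-1))*(62 - I*√11/45) = -(62 - I*√11/45)/142 = -31/71 + I*√11/6390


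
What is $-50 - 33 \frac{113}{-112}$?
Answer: $- \frac{1871}{112} \approx -16.705$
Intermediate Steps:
$-50 - 33 \frac{113}{-112} = -50 - 33 \cdot 113 \left(- \frac{1}{112}\right) = -50 - - \frac{3729}{112} = -50 + \frac{3729}{112} = - \frac{1871}{112}$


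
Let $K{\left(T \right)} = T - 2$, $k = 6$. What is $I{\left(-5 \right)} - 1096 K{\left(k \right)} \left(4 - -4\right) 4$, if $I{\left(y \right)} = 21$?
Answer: $-140267$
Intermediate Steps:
$K{\left(T \right)} = -2 + T$ ($K{\left(T \right)} = T - 2 = -2 + T$)
$I{\left(-5 \right)} - 1096 K{\left(k \right)} \left(4 - -4\right) 4 = 21 - 1096 \left(-2 + 6\right) \left(4 - -4\right) 4 = 21 - 1096 \cdot 4 \left(4 + 4\right) 4 = 21 - 1096 \cdot 4 \cdot 8 \cdot 4 = 21 - 1096 \cdot 32 \cdot 4 = 21 - 140288 = -140267$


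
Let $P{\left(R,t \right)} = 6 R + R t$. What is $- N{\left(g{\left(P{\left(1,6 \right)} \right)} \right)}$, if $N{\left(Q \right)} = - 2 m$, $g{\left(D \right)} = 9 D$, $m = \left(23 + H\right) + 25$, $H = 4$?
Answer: $104$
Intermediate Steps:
$m = 52$ ($m = \left(23 + 4\right) + 25 = 27 + 25 = 52$)
$N{\left(Q \right)} = -104$ ($N{\left(Q \right)} = \left(-2\right) 52 = -104$)
$- N{\left(g{\left(P{\left(1,6 \right)} \right)} \right)} = \left(-1\right) \left(-104\right) = 104$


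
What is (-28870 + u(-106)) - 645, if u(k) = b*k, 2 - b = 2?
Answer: -29515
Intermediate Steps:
b = 0 (b = 2 - 1*2 = 2 - 2 = 0)
u(k) = 0 (u(k) = 0*k = 0)
(-28870 + u(-106)) - 645 = (-28870 + 0) - 645 = -28870 - 645 = -29515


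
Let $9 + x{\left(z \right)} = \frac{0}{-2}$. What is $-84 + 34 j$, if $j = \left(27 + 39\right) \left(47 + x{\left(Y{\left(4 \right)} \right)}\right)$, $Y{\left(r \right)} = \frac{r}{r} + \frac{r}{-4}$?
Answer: $85188$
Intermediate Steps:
$Y{\left(r \right)} = 1 - \frac{r}{4}$ ($Y{\left(r \right)} = 1 + r \left(- \frac{1}{4}\right) = 1 - \frac{r}{4}$)
$x{\left(z \right)} = -9$ ($x{\left(z \right)} = -9 + \frac{0}{-2} = -9 + 0 \left(- \frac{1}{2}\right) = -9 + 0 = -9$)
$j = 2508$ ($j = \left(27 + 39\right) \left(47 - 9\right) = 66 \cdot 38 = 2508$)
$-84 + 34 j = -84 + 34 \cdot 2508 = -84 + 85272 = 85188$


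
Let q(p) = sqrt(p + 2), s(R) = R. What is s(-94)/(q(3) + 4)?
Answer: -376/11 + 94*sqrt(5)/11 ≈ -15.074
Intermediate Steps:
q(p) = sqrt(2 + p)
s(-94)/(q(3) + 4) = -94/(sqrt(2 + 3) + 4) = -94/(sqrt(5) + 4) = -94/(4 + sqrt(5))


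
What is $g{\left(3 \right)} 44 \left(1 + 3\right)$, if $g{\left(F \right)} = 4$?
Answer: $704$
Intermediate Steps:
$g{\left(3 \right)} 44 \left(1 + 3\right) = 4 \cdot 44 \left(1 + 3\right) = 176 \cdot 4 = 704$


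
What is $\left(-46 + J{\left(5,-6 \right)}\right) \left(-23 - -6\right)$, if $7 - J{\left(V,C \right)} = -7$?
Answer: $544$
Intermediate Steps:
$J{\left(V,C \right)} = 14$ ($J{\left(V,C \right)} = 7 - -7 = 7 + 7 = 14$)
$\left(-46 + J{\left(5,-6 \right)}\right) \left(-23 - -6\right) = \left(-46 + 14\right) \left(-23 - -6\right) = - 32 \left(-23 + 6\right) = \left(-32\right) \left(-17\right) = 544$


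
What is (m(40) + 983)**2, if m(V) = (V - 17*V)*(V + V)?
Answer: 2521747089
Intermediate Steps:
m(V) = -32*V**2 (m(V) = (-16*V)*(2*V) = -32*V**2)
(m(40) + 983)**2 = (-32*40**2 + 983)**2 = (-32*1600 + 983)**2 = (-51200 + 983)**2 = (-50217)**2 = 2521747089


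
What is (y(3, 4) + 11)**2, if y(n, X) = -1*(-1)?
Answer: 144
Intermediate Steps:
y(n, X) = 1
(y(3, 4) + 11)**2 = (1 + 11)**2 = 12**2 = 144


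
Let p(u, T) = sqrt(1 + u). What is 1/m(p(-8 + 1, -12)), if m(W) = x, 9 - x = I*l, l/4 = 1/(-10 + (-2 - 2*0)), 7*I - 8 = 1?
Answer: 7/66 ≈ 0.10606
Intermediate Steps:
I = 9/7 (I = 8/7 + (1/7)*1 = 8/7 + 1/7 = 9/7 ≈ 1.2857)
l = -1/3 (l = 4/(-10 + (-2 - 2*0)) = 4/(-10 + (-2 + 0)) = 4/(-10 - 2) = 4/(-12) = 4*(-1/12) = -1/3 ≈ -0.33333)
x = 66/7 (x = 9 - 9*(-1)/(7*3) = 9 - 1*(-3/7) = 9 + 3/7 = 66/7 ≈ 9.4286)
m(W) = 66/7
1/m(p(-8 + 1, -12)) = 1/(66/7) = 7/66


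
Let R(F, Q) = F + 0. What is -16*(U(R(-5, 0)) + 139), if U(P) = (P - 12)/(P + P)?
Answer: -11256/5 ≈ -2251.2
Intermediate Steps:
R(F, Q) = F
U(P) = (-12 + P)/(2*P) (U(P) = (-12 + P)/((2*P)) = (-12 + P)*(1/(2*P)) = (-12 + P)/(2*P))
-16*(U(R(-5, 0)) + 139) = -16*((½)*(-12 - 5)/(-5) + 139) = -16*((½)*(-⅕)*(-17) + 139) = -16*(17/10 + 139) = -16*1407/10 = -11256/5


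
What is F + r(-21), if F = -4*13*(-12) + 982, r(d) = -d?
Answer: 1627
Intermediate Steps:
F = 1606 (F = -52*(-12) + 982 = 624 + 982 = 1606)
F + r(-21) = 1606 - 1*(-21) = 1606 + 21 = 1627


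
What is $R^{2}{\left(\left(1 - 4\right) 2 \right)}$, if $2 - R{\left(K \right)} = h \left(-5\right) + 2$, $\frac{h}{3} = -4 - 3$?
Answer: $11025$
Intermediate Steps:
$h = -21$ ($h = 3 \left(-4 - 3\right) = 3 \left(-7\right) = -21$)
$R{\left(K \right)} = -105$ ($R{\left(K \right)} = 2 - \left(\left(-21\right) \left(-5\right) + 2\right) = 2 - \left(105 + 2\right) = 2 - 107 = -105$)
$R^{2}{\left(\left(1 - 4\right) 2 \right)} = \left(-105\right)^{2} = 11025$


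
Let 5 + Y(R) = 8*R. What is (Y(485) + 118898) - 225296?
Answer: -102523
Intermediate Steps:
Y(R) = -5 + 8*R
(Y(485) + 118898) - 225296 = ((-5 + 8*485) + 118898) - 225296 = ((-5 + 3880) + 118898) - 225296 = (3875 + 118898) - 225296 = 122773 - 225296 = -102523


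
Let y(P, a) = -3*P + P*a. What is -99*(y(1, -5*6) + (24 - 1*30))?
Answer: 3861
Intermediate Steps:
-99*(y(1, -5*6) + (24 - 1*30)) = -99*(1*(-3 - 5*6) + (24 - 1*30)) = -99*(1*(-3 - 30) + (24 - 30)) = -99*(1*(-33) - 6) = -99*(-33 - 6) = -99*(-39) = 3861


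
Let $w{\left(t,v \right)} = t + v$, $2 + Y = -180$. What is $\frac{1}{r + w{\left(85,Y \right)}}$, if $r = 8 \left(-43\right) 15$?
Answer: $- \frac{1}{5257} \approx -0.00019022$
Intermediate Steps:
$Y = -182$ ($Y = -2 - 180 = -182$)
$r = -5160$ ($r = \left(-344\right) 15 = -5160$)
$\frac{1}{r + w{\left(85,Y \right)}} = \frac{1}{-5160 + \left(85 - 182\right)} = \frac{1}{-5160 - 97} = \frac{1}{-5257} = - \frac{1}{5257}$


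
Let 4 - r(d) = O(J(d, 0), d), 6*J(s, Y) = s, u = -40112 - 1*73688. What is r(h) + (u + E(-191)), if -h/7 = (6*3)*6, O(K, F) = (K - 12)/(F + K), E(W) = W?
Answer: -16756112/147 ≈ -1.1399e+5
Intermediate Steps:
u = -113800 (u = -40112 - 73688 = -113800)
J(s, Y) = s/6
O(K, F) = (-12 + K)/(F + K)
h = -756 (h = -7*6*3*6 = -126*6 = -7*108 = -756)
r(d) = 4 - 6*(-12 + d/6)/(7*d) (r(d) = 4 - (-12 + d/6)/(d + d/6) = 4 - (-12 + d/6)/(7*d/6) = 4 - 6/(7*d)*(-12 + d/6) = 4 - 6*(-12 + d/6)/(7*d))
r(h) + (u + E(-191)) = (9/7)*(8 + 3*(-756))/(-756) + (-113800 - 191) = (9/7)*(-1/756)*(8 - 2268) - 113991 = (9/7)*(-1/756)*(-2260) - 113991 = 565/147 - 113991 = -16756112/147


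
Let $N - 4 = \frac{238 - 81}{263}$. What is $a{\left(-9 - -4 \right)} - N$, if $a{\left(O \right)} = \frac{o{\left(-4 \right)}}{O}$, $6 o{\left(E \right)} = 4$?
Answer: $- \frac{18661}{3945} \approx -4.7303$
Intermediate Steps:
$o{\left(E \right)} = \frac{2}{3}$ ($o{\left(E \right)} = \frac{1}{6} \cdot 4 = \frac{2}{3}$)
$a{\left(O \right)} = \frac{2}{3 O}$
$N = \frac{1209}{263}$ ($N = 4 + \frac{238 - 81}{263} = 4 + \left(238 - 81\right) \frac{1}{263} = 4 + 157 \cdot \frac{1}{263} = 4 + \frac{157}{263} = \frac{1209}{263} \approx 4.597$)
$a{\left(-9 - -4 \right)} - N = \frac{2}{3 \left(-9 - -4\right)} - \frac{1209}{263} = \frac{2}{3 \left(-9 + 4\right)} - \frac{1209}{263} = \frac{2}{3 \left(-5\right)} - \frac{1209}{263} = \frac{2}{3} \left(- \frac{1}{5}\right) - \frac{1209}{263} = - \frac{2}{15} - \frac{1209}{263} = - \frac{18661}{3945}$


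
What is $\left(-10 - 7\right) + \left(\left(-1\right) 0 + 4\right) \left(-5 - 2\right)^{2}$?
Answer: $179$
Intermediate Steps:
$\left(-10 - 7\right) + \left(\left(-1\right) 0 + 4\right) \left(-5 - 2\right)^{2} = \left(-10 - 7\right) + \left(0 + 4\right) \left(-7\right)^{2} = -17 + 4 \cdot 49 = -17 + 196 = 179$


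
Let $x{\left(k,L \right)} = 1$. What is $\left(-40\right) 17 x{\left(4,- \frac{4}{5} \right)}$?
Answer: $-680$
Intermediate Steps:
$\left(-40\right) 17 x{\left(4,- \frac{4}{5} \right)} = \left(-40\right) 17 \cdot 1 = \left(-680\right) 1 = -680$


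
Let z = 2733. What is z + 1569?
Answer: 4302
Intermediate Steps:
z + 1569 = 2733 + 1569 = 4302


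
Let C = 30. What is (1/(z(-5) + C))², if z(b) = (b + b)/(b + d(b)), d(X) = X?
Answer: 1/961 ≈ 0.0010406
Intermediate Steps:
z(b) = 1 (z(b) = (b + b)/(b + b) = (2*b)/((2*b)) = (2*b)*(1/(2*b)) = 1)
(1/(z(-5) + C))² = (1/(1 + 30))² = (1/31)² = 1/961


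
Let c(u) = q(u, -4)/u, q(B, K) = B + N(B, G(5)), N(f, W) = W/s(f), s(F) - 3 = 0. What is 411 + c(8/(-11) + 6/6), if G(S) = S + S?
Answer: 3818/9 ≈ 424.22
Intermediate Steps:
s(F) = 3 (s(F) = 3 + 0 = 3)
G(S) = 2*S
N(f, W) = W/3
q(B, K) = 10/3 + B (q(B, K) = B + (2*5)/3 = B + (⅓)*10 = B + 10/3 = 10/3 + B)
c(u) = (10/3 + u)/u
411 + c(8/(-11) + 6/6) = 411 + (10/3 + (8/(-11) + 6/6))/(8/(-11) + 6/6) = 411 + (10/3 + (8*(-1/11) + 6*(⅙)))/(8*(-1/11) + 6*(⅙)) = 411 + (10/3 + (-8/11 + 1))/(-8/11 + 1) = 411 + (10/3 + 3/11)/(3/11) = 411 + (11/3)*(119/33) = 411 + 119/9 = 3818/9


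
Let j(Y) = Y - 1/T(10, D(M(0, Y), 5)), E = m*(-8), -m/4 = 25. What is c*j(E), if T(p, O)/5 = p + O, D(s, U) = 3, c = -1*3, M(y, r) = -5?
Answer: -155997/65 ≈ -2400.0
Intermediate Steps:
m = -100 (m = -4*25 = -100)
c = -3
T(p, O) = 5*O + 5*p (T(p, O) = 5*(p + O) = 5*(O + p) = 5*O + 5*p)
E = 800 (E = -100*(-8) = 800)
j(Y) = -1/65 + Y (j(Y) = Y - 1/(5*3 + 5*10) = Y - 1/(15 + 50) = Y - 1/65 = -1/65 + Y)
c*j(E) = -3*(-1/65 + 800) = -3*51999/65 = -155997/65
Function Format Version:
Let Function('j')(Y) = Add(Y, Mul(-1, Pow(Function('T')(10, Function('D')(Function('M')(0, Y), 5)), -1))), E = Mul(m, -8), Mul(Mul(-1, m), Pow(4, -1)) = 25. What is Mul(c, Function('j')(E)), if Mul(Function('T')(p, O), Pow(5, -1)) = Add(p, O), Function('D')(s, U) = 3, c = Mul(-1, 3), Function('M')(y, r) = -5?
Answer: Rational(-155997, 65) ≈ -2400.0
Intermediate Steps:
m = -100 (m = Mul(-4, 25) = -100)
c = -3
Function('T')(p, O) = Add(Mul(5, O), Mul(5, p)) (Function('T')(p, O) = Mul(5, Add(p, O)) = Mul(5, Add(O, p)) = Add(Mul(5, O), Mul(5, p)))
E = 800 (E = Mul(-100, -8) = 800)
Function('j')(Y) = Add(Rational(-1, 65), Y) (Function('j')(Y) = Add(Y, Mul(-1, Pow(Add(Mul(5, 3), Mul(5, 10)), -1))) = Add(Y, Mul(-1, Pow(Add(15, 50), -1))) = Add(Y, Mul(-1, Pow(65, -1))) = Add(Y, Mul(-1, Rational(1, 65))) = Add(Y, Rational(-1, 65)) = Add(Rational(-1, 65), Y))
Mul(c, Function('j')(E)) = Mul(-3, Add(Rational(-1, 65), 800)) = Mul(-3, Rational(51999, 65)) = Rational(-155997, 65)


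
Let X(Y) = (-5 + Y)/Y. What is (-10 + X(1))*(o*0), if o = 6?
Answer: 0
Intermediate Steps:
X(Y) = (-5 + Y)/Y
(-10 + X(1))*(o*0) = (-10 + (-5 + 1)/1)*(6*0) = (-10 + 1*(-4))*0 = (-10 - 4)*0 = -14*0 = 0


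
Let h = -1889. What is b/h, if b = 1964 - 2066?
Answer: 102/1889 ≈ 0.053997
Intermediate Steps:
b = -102
b/h = -102/(-1889) = -102*(-1/1889) = 102/1889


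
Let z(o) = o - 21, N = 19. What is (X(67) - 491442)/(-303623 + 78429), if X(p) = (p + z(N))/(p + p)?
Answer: 65853163/30175996 ≈ 2.1823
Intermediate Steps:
z(o) = -21 + o
X(p) = (-2 + p)/(2*p) (X(p) = (p + (-21 + 19))/(p + p) = (p - 2)/((2*p)) = (-2 + p)*(1/(2*p)) = (-2 + p)/(2*p))
(X(67) - 491442)/(-303623 + 78429) = ((1/2)*(-2 + 67)/67 - 491442)/(-303623 + 78429) = ((1/2)*(1/67)*65 - 491442)/(-225194) = (65/134 - 491442)*(-1/225194) = -65853163/134*(-1/225194) = 65853163/30175996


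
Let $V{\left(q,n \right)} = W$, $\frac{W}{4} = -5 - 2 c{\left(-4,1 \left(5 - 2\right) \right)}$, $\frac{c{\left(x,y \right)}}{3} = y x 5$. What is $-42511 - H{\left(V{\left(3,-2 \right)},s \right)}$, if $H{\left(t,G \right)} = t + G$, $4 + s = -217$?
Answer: $-43710$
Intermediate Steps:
$s = -221$ ($s = -4 - 217 = -221$)
$c{\left(x,y \right)} = 15 x y$ ($c{\left(x,y \right)} = 3 y x 5 = 3 x y 5 = 3 \cdot 5 x y = 15 x y$)
$W = 1420$ ($W = 4 \left(-5 - 2 \cdot 15 \left(-4\right) 1 \left(5 - 2\right)\right) = 4 \left(-5 - 2 \cdot 15 \left(-4\right) 1 \cdot 3\right) = 4 \left(-5 - 2 \cdot 15 \left(-4\right) 3\right) = 4 \left(-5 - -360\right) = 4 \left(-5 + 360\right) = 4 \cdot 355 = 1420$)
$V{\left(q,n \right)} = 1420$
$H{\left(t,G \right)} = G + t$
$-42511 - H{\left(V{\left(3,-2 \right)},s \right)} = -42511 - \left(-221 + 1420\right) = -42511 - 1199 = -43710$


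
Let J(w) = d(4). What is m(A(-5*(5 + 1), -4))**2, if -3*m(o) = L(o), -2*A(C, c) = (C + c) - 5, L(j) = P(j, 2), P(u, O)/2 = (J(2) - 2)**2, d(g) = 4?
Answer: 64/9 ≈ 7.1111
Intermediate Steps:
J(w) = 4
P(u, O) = 8 (P(u, O) = 2*(4 - 2)**2 = 2*2**2 = 2*4 = 8)
L(j) = 8
A(C, c) = 5/2 - C/2 - c/2 (A(C, c) = -((C + c) - 5)/2 = -(-5 + C + c)/2 = 5/2 - C/2 - c/2)
m(o) = -8/3 (m(o) = -1/3*8 = -8/3)
m(A(-5*(5 + 1), -4))**2 = (-8/3)**2 = 64/9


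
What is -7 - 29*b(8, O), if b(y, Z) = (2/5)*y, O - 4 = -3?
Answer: -499/5 ≈ -99.800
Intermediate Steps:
O = 1 (O = 4 - 3 = 1)
b(y, Z) = 2*y/5 (b(y, Z) = (2*(⅕))*y = 2*y/5)
-7 - 29*b(8, O) = -7 - 58*8/5 = -7 - 29*16/5 = -7 - 464/5 = -499/5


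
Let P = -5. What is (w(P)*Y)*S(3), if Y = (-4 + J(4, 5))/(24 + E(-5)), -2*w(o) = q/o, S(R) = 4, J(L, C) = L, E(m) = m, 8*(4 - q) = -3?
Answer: 0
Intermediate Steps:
q = 35/8 (q = 4 - 1/8*(-3) = 4 + 3/8 = 35/8 ≈ 4.3750)
w(o) = -35/(16*o)
Y = 0 (Y = (-4 + 4)/(24 - 5) = 0/19 = 0*(1/19) = 0)
(w(P)*Y)*S(3) = (-35/16/(-5)*0)*4 = (-35/16*(-1/5)*0)*4 = ((7/16)*0)*4 = 0*4 = 0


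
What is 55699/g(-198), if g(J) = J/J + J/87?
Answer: -1615271/37 ≈ -43656.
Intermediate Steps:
g(J) = 1 + J/87 (g(J) = 1 + J*(1/87) = 1 + J/87)
55699/g(-198) = 55699/(1 + (1/87)*(-198)) = 55699/(1 - 66/29) = 55699/(-37/29) = 55699*(-29/37) = -1615271/37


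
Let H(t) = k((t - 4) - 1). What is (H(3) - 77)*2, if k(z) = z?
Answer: -158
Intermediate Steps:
H(t) = -5 + t (H(t) = (t - 4) - 1 = (-4 + t) - 1 = -5 + t)
(H(3) - 77)*2 = ((-5 + 3) - 77)*2 = (-2 - 77)*2 = -79*2 = -158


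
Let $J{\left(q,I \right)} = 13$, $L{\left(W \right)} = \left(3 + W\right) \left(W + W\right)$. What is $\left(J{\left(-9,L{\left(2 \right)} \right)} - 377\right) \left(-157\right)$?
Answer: $57148$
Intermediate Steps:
$L{\left(W \right)} = 2 W \left(3 + W\right)$ ($L{\left(W \right)} = \left(3 + W\right) 2 W = 2 W \left(3 + W\right)$)
$\left(J{\left(-9,L{\left(2 \right)} \right)} - 377\right) \left(-157\right) = \left(13 - 377\right) \left(-157\right) = \left(-364\right) \left(-157\right) = 57148$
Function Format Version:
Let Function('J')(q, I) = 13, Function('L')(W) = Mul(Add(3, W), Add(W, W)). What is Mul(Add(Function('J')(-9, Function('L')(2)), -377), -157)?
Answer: 57148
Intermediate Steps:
Function('L')(W) = Mul(2, W, Add(3, W)) (Function('L')(W) = Mul(Add(3, W), Mul(2, W)) = Mul(2, W, Add(3, W)))
Mul(Add(Function('J')(-9, Function('L')(2)), -377), -157) = Mul(Add(13, -377), -157) = Mul(-364, -157) = 57148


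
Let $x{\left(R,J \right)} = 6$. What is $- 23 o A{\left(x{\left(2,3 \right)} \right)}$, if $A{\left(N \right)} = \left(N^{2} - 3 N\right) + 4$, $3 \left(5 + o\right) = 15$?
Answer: $0$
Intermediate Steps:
$o = 0$ ($o = -5 + \frac{1}{3} \cdot 15 = -5 + 5 = 0$)
$A{\left(N \right)} = 4 + N^{2} - 3 N$
$- 23 o A{\left(x{\left(2,3 \right)} \right)} = \left(-23\right) 0 \left(4 + 6^{2} - 18\right) = 0 \left(4 + 36 - 18\right) = 0 \cdot 22 = 0$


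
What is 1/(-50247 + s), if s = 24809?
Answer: -1/25438 ≈ -3.9311e-5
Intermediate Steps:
1/(-50247 + s) = 1/(-50247 + 24809) = 1/(-25438) = -1/25438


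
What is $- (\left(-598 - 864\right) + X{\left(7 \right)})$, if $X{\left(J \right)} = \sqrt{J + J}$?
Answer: $1462 - \sqrt{14} \approx 1458.3$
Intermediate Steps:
$X{\left(J \right)} = \sqrt{2} \sqrt{J}$ ($X{\left(J \right)} = \sqrt{2 J} = \sqrt{2} \sqrt{J}$)
$- (\left(-598 - 864\right) + X{\left(7 \right)}) = - (\left(-598 - 864\right) + \sqrt{2} \sqrt{7}) = - (-1462 + \sqrt{14}) = 1462 - \sqrt{14}$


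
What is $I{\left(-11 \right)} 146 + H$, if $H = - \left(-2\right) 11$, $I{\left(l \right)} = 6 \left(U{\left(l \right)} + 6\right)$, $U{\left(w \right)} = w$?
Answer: $-4358$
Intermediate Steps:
$I{\left(l \right)} = 36 + 6 l$ ($I{\left(l \right)} = 6 \left(l + 6\right) = 6 \left(6 + l\right) = 36 + 6 l$)
$H = 22$ ($H = \left(-1\right) \left(-22\right) = 22$)
$I{\left(-11 \right)} 146 + H = \left(36 + 6 \left(-11\right)\right) 146 + 22 = \left(36 - 66\right) 146 + 22 = \left(-30\right) 146 + 22 = -4380 + 22 = -4358$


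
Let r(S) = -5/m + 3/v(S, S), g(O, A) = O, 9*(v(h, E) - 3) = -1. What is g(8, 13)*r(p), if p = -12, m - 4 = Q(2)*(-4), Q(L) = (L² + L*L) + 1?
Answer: 497/52 ≈ 9.5577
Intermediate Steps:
v(h, E) = 26/9 (v(h, E) = 3 + (⅑)*(-1) = 3 - ⅑ = 26/9)
Q(L) = 1 + 2*L² (Q(L) = (L² + L²) + 1 = 2*L² + 1 = 1 + 2*L²)
m = -32 (m = 4 + (1 + 2*2²)*(-4) = 4 + (1 + 2*4)*(-4) = 4 + (1 + 8)*(-4) = 4 + 9*(-4) = 4 - 36 = -32)
r(S) = 497/416 (r(S) = -5/(-32) + 3/(26/9) = -5*(-1/32) + 3*(9/26) = 5/32 + 27/26 = 497/416)
g(8, 13)*r(p) = 8*(497/416) = 497/52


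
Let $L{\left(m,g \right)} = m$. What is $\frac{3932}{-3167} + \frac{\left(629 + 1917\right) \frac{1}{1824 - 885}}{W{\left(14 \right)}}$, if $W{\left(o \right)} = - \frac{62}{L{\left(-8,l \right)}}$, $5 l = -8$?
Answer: $- \frac{82203860}{92188203} \approx -0.8917$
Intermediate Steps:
$l = - \frac{8}{5}$ ($l = \frac{1}{5} \left(-8\right) = - \frac{8}{5} \approx -1.6$)
$W{\left(o \right)} = \frac{31}{4}$ ($W{\left(o \right)} = - \frac{62}{-8} = \left(-62\right) \left(- \frac{1}{8}\right) = \frac{31}{4}$)
$\frac{3932}{-3167} + \frac{\left(629 + 1917\right) \frac{1}{1824 - 885}}{W{\left(14 \right)}} = \frac{3932}{-3167} + \frac{\left(629 + 1917\right) \frac{1}{1824 - 885}}{\frac{31}{4}} = 3932 \left(- \frac{1}{3167}\right) + \frac{2546}{939} \cdot \frac{4}{31} = - \frac{3932}{3167} + 2546 \cdot \frac{1}{939} \cdot \frac{4}{31} = - \frac{3932}{3167} + \frac{2546}{939} \cdot \frac{4}{31} = - \frac{3932}{3167} + \frac{10184}{29109} = - \frac{82203860}{92188203}$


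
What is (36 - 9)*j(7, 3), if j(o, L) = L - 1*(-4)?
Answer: 189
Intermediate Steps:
j(o, L) = 4 + L (j(o, L) = L + 4 = 4 + L)
(36 - 9)*j(7, 3) = (36 - 9)*(4 + 3) = 27*7 = 189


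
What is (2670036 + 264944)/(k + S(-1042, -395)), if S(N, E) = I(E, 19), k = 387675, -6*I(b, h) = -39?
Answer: 5869960/775363 ≈ 7.5706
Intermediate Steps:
I(b, h) = 13/2 (I(b, h) = -1/6*(-39) = 13/2)
S(N, E) = 13/2
(2670036 + 264944)/(k + S(-1042, -395)) = (2670036 + 264944)/(387675 + 13/2) = 2934980/(775363/2) = 2934980*(2/775363) = 5869960/775363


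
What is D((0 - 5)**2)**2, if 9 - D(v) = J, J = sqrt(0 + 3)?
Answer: (9 - sqrt(3))**2 ≈ 52.823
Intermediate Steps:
J = sqrt(3) ≈ 1.7320
D(v) = 9 - sqrt(3)
D((0 - 5)**2)**2 = (9 - sqrt(3))**2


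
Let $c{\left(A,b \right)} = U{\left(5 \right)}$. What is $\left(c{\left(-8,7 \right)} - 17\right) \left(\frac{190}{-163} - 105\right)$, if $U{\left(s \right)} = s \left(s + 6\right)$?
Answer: $- \frac{657590}{163} \approx -4034.3$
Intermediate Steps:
$U{\left(s \right)} = s \left(6 + s\right)$
$c{\left(A,b \right)} = 55$ ($c{\left(A,b \right)} = 5 \left(6 + 5\right) = 5 \cdot 11 = 55$)
$\left(c{\left(-8,7 \right)} - 17\right) \left(\frac{190}{-163} - 105\right) = \left(55 - 17\right) \left(\frac{190}{-163} - 105\right) = 38 \left(190 \left(- \frac{1}{163}\right) - 105\right) = 38 \left(- \frac{190}{163} - 105\right) = 38 \left(- \frac{17305}{163}\right) = - \frac{657590}{163}$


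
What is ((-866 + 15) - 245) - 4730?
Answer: -5826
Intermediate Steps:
((-866 + 15) - 245) - 4730 = (-851 - 245) - 4730 = -1096 - 4730 = -5826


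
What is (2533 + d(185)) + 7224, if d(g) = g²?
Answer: 43982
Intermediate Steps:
(2533 + d(185)) + 7224 = (2533 + 185²) + 7224 = (2533 + 34225) + 7224 = 36758 + 7224 = 43982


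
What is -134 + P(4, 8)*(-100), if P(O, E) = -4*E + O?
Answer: 2666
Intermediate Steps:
P(O, E) = O - 4*E
-134 + P(4, 8)*(-100) = -134 + (4 - 4*8)*(-100) = -134 + (4 - 32)*(-100) = -134 - 28*(-100) = -134 + 2800 = 2666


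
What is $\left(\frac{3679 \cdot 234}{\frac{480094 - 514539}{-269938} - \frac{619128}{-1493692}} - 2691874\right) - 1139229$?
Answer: $- \frac{122568951234424589}{54644098751} \approx -2.243 \cdot 10^{6}$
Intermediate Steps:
$\left(\frac{3679 \cdot 234}{\frac{480094 - 514539}{-269938} - \frac{619128}{-1493692}} - 2691874\right) - 1139229 = \left(\frac{860886}{\left(-34445\right) \left(- \frac{1}{269938}\right) - - \frac{154782}{373423}} - 2691874\right) - 1139229 = \left(\frac{860886}{\frac{34445}{269938} + \frac{154782}{373423}} - 2691874\right) - 1139229 = \left(\frac{860886}{\frac{54644098751}{100801057774}} - 2691874\right) - 1139229 = \left(860886 \cdot \frac{100801057774}{54644098751} - 2691874\right) - 1139229 = \left(\frac{86778219422827764}{54644098751} - 2691874\right) - 1139229 = - \frac{60316809258421610}{54644098751} - 1139229 = - \frac{122568951234424589}{54644098751}$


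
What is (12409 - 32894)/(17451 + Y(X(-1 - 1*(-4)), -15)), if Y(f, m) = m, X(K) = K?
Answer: -20485/17436 ≈ -1.1749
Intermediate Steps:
(12409 - 32894)/(17451 + Y(X(-1 - 1*(-4)), -15)) = (12409 - 32894)/(17451 - 15) = -20485/17436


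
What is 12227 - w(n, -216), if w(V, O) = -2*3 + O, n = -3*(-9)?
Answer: 12449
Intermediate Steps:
n = 27
w(V, O) = -6 + O
12227 - w(n, -216) = 12227 - (-6 - 216) = 12227 - 1*(-222) = 12227 + 222 = 12449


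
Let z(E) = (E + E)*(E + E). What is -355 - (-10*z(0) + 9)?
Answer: -364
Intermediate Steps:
z(E) = 4*E**2 (z(E) = (2*E)*(2*E) = 4*E**2)
-355 - (-10*z(0) + 9) = -355 - (-40*0**2 + 9) = -355 - (-40*0 + 9) = -355 - (-10*0 + 9) = -355 - (0 + 9) = -355 - 1*9 = -355 - 9 = -364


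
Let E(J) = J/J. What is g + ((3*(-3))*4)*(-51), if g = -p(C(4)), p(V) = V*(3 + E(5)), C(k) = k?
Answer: 1820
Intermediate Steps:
E(J) = 1
p(V) = 4*V (p(V) = V*(3 + 1) = V*4 = 4*V)
g = -16 (g = -4*4 = -1*16 = -16)
g + ((3*(-3))*4)*(-51) = -16 + ((3*(-3))*4)*(-51) = -16 - 9*4*(-51) = -16 - 36*(-51) = -16 + 1836 = 1820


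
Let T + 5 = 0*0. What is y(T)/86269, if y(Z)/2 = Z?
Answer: -10/86269 ≈ -0.00011592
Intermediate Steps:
T = -5 (T = -5 + 0*0 = -5 + 0 = -5)
y(Z) = 2*Z
y(T)/86269 = (2*(-5))/86269 = -10*1/86269 = -10/86269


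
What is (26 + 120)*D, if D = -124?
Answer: -18104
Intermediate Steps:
(26 + 120)*D = (26 + 120)*(-124) = 146*(-124) = -18104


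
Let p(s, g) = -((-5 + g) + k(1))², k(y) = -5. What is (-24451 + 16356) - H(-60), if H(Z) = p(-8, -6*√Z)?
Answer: -10155 + 240*I*√15 ≈ -10155.0 + 929.52*I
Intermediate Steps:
p(s, g) = -(-10 + g)² (p(s, g) = -((-5 + g) - 5)² = -(-10 + g)²)
H(Z) = -(-10 - 6*√Z)²
(-24451 + 16356) - H(-60) = (-24451 + 16356) - (-4)*(5 + 3*√(-60))² = -8095 - (-4)*(5 + 3*(2*I*√15))² = -8095 - (-4)*(5 + 6*I*√15)² = -8095 + 4*(5 + 6*I*√15)²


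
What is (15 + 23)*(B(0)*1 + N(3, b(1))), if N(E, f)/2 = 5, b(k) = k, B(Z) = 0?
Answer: 380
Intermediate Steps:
N(E, f) = 10 (N(E, f) = 2*5 = 10)
(15 + 23)*(B(0)*1 + N(3, b(1))) = (15 + 23)*(0*1 + 10) = 38*(0 + 10) = 38*10 = 380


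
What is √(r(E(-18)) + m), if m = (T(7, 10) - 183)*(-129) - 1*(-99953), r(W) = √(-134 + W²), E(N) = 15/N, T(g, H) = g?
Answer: √(4415652 + 6*I*√4799)/6 ≈ 350.22 + 0.016483*I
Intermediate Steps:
m = 122657 (m = (7 - 183)*(-129) - 1*(-99953) = -176*(-129) + 99953 = 22704 + 99953 = 122657)
√(r(E(-18)) + m) = √(√(-134 + (15/(-18))²) + 122657) = √(√(-134 + (15*(-1/18))²) + 122657) = √(√(-134 + (-⅚)²) + 122657) = √(√(-134 + 25/36) + 122657) = √(√(-4799/36) + 122657) = √(I*√4799/6 + 122657) = √(122657 + I*√4799/6)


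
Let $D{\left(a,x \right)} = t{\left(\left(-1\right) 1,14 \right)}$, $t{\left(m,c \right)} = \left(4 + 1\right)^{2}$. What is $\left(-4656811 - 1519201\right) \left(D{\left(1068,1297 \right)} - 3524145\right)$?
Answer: $21765007409440$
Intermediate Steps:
$t{\left(m,c \right)} = 25$ ($t{\left(m,c \right)} = 5^{2} = 25$)
$D{\left(a,x \right)} = 25$
$\left(-4656811 - 1519201\right) \left(D{\left(1068,1297 \right)} - 3524145\right) = \left(-4656811 - 1519201\right) \left(25 - 3524145\right) = \left(-6176012\right) \left(-3524120\right) = 21765007409440$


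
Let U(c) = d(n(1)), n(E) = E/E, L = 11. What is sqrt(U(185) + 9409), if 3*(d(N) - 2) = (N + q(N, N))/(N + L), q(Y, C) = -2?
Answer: sqrt(338795)/6 ≈ 97.010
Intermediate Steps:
n(E) = 1
d(N) = 2 + (-2 + N)/(3*(11 + N)) (d(N) = 2 + ((N - 2)/(N + 11))/3 = 2 + ((-2 + N)/(11 + N))/3 = 2 + (-2 + N)/(3*(11 + N)))
U(c) = 71/36 (U(c) = (64 + 7*1)/(3*(11 + 1)) = (1/3)*(64 + 7)/12 = (1/3)*(1/12)*71 = 71/36)
sqrt(U(185) + 9409) = sqrt(71/36 + 9409) = sqrt(338795/36) = sqrt(338795)/6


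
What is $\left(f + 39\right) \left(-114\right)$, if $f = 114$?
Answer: $-17442$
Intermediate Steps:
$\left(f + 39\right) \left(-114\right) = \left(114 + 39\right) \left(-114\right) = 153 \left(-114\right) = -17442$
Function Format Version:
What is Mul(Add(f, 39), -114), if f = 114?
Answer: -17442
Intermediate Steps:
Mul(Add(f, 39), -114) = Mul(Add(114, 39), -114) = Mul(153, -114) = -17442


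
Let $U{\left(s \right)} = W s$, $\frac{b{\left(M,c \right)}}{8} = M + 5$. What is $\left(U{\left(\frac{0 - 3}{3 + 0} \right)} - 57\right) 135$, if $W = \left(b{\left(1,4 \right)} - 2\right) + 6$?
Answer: $-14715$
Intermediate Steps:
$b{\left(M,c \right)} = 40 + 8 M$ ($b{\left(M,c \right)} = 8 \left(M + 5\right) = 8 \left(5 + M\right) = 40 + 8 M$)
$W = 52$ ($W = \left(\left(40 + 8 \cdot 1\right) - 2\right) + 6 = \left(\left(40 + 8\right) - 2\right) + 6 = \left(48 - 2\right) + 6 = 46 + 6 = 52$)
$U{\left(s \right)} = 52 s$
$\left(U{\left(\frac{0 - 3}{3 + 0} \right)} - 57\right) 135 = \left(52 \frac{0 - 3}{3 + 0} - 57\right) 135 = \left(52 \left(- \frac{3}{3}\right) - 57\right) 135 = \left(52 \left(\left(-3\right) \frac{1}{3}\right) - 57\right) 135 = \left(52 \left(-1\right) - 57\right) 135 = \left(-52 - 57\right) 135 = \left(-109\right) 135 = -14715$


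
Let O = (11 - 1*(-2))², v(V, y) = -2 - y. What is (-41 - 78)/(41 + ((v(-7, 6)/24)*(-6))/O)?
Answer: -20111/6931 ≈ -2.9016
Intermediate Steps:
O = 169 (O = (11 + 2)² = 13² = 169)
(-41 - 78)/(41 + ((v(-7, 6)/24)*(-6))/O) = (-41 - 78)/(41 + (((-2 - 1*6)/24)*(-6))/169) = -119/(41 + (((-2 - 6)*(1/24))*(-6))*(1/169)) = -119/(41 + (-8*1/24*(-6))*(1/169)) = -119/(41 - ⅓*(-6)*(1/169)) = -119/(41 + 2*(1/169)) = -119/(41 + 2/169) = -119/6931/169 = -119*169/6931 = -20111/6931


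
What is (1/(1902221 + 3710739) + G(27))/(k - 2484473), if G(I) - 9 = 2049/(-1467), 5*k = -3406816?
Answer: -20868985769/8689389147047328 ≈ -2.4017e-6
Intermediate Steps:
k = -3406816/5 (k = (⅕)*(-3406816) = -3406816/5 ≈ -6.8136e+5)
G(I) = 3718/489 (G(I) = 9 + 2049/(-1467) = 9 + 2049*(-1/1467) = 9 - 683/489 = 3718/489)
(1/(1902221 + 3710739) + G(27))/(k - 2484473) = (1/(1902221 + 3710739) + 3718/489)/(-3406816/5 - 2484473) = (1/5612960 + 3718/489)/(-15829181/5) = (1/5612960 + 3718/489)*(-5/15829181) = (20868985769/2744737440)*(-5/15829181) = -20868985769/8689389147047328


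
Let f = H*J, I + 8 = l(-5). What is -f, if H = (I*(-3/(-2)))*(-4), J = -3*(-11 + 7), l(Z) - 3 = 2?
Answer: -216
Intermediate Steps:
l(Z) = 5 (l(Z) = 3 + 2 = 5)
I = -3 (I = -8 + 5 = -3)
J = 12 (J = -3*(-4) = 12)
H = 18 (H = -(-9)/(-2)*(-4) = -(-9)*(-1)/2*(-4) = -3*3/2*(-4) = -9/2*(-4) = 18)
f = 216 (f = 18*12 = 216)
-f = -1*216 = -216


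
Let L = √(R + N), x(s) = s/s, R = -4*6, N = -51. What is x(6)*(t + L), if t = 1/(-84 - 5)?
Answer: -1/89 + 5*I*√3 ≈ -0.011236 + 8.6602*I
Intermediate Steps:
R = -24
t = -1/89 (t = 1/(-89) = -1/89 ≈ -0.011236)
x(s) = 1
L = 5*I*√3 (L = √(-24 - 51) = √(-75) = 5*I*√3 ≈ 8.6602*I)
x(6)*(t + L) = 1*(-1/89 + 5*I*√3) = -1/89 + 5*I*√3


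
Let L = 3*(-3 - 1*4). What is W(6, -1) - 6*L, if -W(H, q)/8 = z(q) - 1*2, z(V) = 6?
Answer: 94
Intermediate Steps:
W(H, q) = -32 (W(H, q) = -8*(6 - 1*2) = -8*(6 - 2) = -8*4 = -32)
L = -21 (L = 3*(-3 - 4) = 3*(-7) = -21)
W(6, -1) - 6*L = -32 - 6*(-21) = -32 + 126 = 94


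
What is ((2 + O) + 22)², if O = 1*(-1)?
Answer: 529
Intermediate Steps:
O = -1
((2 + O) + 22)² = ((2 - 1) + 22)² = (1 + 22)² = 23² = 529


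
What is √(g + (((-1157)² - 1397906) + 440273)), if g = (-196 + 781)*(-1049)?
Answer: I*√232649 ≈ 482.34*I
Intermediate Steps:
g = -613665 (g = 585*(-1049) = -613665)
√(g + (((-1157)² - 1397906) + 440273)) = √(-613665 + (((-1157)² - 1397906) + 440273)) = √(-613665 + ((1338649 - 1397906) + 440273)) = √(-613665 + (-59257 + 440273)) = √(-613665 + 381016) = √(-232649) = I*√232649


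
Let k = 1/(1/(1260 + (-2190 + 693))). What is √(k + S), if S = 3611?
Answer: √3374 ≈ 58.086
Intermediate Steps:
k = -237 (k = 1/(1/(1260 - 1497)) = 1/(1/(-237)) = 1/(-1/237) = -237)
√(k + S) = √(-237 + 3611) = √3374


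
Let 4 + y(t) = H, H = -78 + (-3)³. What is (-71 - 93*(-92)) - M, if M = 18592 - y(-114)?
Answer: -10216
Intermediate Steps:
H = -105 (H = -78 - 27 = -105)
y(t) = -109 (y(t) = -4 - 105 = -109)
M = 18701 (M = 18592 - 1*(-109) = 18592 + 109 = 18701)
(-71 - 93*(-92)) - M = (-71 - 93*(-92)) - 1*18701 = (-71 + 8556) - 18701 = 8485 - 18701 = -10216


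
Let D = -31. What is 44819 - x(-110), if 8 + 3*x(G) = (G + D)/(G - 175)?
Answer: 12774128/285 ≈ 44822.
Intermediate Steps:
x(G) = -8/3 + (-31 + G)/(3*(-175 + G)) (x(G) = -8/3 + ((G - 31)/(G - 175))/3 = -8/3 + ((-31 + G)/(-175 + G))/3 = -8/3 + (-31 + G)/(3*(-175 + G)))
44819 - x(-110) = 44819 - (1369 - 7*(-110))/(3*(-175 - 110)) = 44819 - (1369 + 770)/(3*(-285)) = 44819 - (-1)*2139/(3*285) = 44819 - 1*(-713/285) = 44819 + 713/285 = 12774128/285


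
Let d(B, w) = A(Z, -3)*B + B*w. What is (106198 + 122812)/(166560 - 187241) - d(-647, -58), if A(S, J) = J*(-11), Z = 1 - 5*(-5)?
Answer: -334744185/20681 ≈ -16186.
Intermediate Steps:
Z = 26 (Z = 1 + 25 = 26)
A(S, J) = -11*J
d(B, w) = 33*B + B*w (d(B, w) = (-11*(-3))*B + B*w = 33*B + B*w)
(106198 + 122812)/(166560 - 187241) - d(-647, -58) = (106198 + 122812)/(166560 - 187241) - (-647)*(33 - 58) = 229010/(-20681) - (-647)*(-25) = 229010*(-1/20681) - 1*16175 = -229010/20681 - 16175 = -334744185/20681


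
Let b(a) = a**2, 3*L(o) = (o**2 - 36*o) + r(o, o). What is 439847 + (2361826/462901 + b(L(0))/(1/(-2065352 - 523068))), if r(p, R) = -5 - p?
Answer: -28122083358743/4166109 ≈ -6.7502e+6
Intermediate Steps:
L(o) = -5/3 - 37*o/3 + o**2/3 (L(o) = ((o**2 - 36*o) + (-5 - o))/3 = (-5 + o**2 - 37*o)/3 = -5/3 - 37*o/3 + o**2/3)
439847 + (2361826/462901 + b(L(0))/(1/(-2065352 - 523068))) = 439847 + (2361826/462901 + (-5/3 - 37/3*0 + (1/3)*0**2)**2/(1/(-2065352 - 523068))) = 439847 + (2361826*(1/462901) + (-5/3 + 0 + (1/3)*0)**2/(1/(-2588420))) = 439847 + (2361826/462901 + (-5/3 + 0 + 0)**2/(-1/2588420)) = 439847 + (2361826/462901 + (-5/3)**2*(-2588420)) = 439847 + (2361826/462901 + (25/9)*(-2588420)) = 439847 + (2361826/462901 - 64710500/9) = 439847 - 29954533904066/4166109 = -28122083358743/4166109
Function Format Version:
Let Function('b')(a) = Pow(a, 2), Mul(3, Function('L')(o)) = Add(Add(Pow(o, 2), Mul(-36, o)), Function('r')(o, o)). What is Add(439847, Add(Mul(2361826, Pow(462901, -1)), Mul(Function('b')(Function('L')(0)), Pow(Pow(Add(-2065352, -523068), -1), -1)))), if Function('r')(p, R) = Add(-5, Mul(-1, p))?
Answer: Rational(-28122083358743, 4166109) ≈ -6.7502e+6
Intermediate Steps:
Function('L')(o) = Add(Rational(-5, 3), Mul(Rational(-37, 3), o), Mul(Rational(1, 3), Pow(o, 2))) (Function('L')(o) = Mul(Rational(1, 3), Add(Add(Pow(o, 2), Mul(-36, o)), Add(-5, Mul(-1, o)))) = Mul(Rational(1, 3), Add(-5, Pow(o, 2), Mul(-37, o))) = Add(Rational(-5, 3), Mul(Rational(-37, 3), o), Mul(Rational(1, 3), Pow(o, 2))))
Add(439847, Add(Mul(2361826, Pow(462901, -1)), Mul(Function('b')(Function('L')(0)), Pow(Pow(Add(-2065352, -523068), -1), -1)))) = Add(439847, Add(Mul(2361826, Pow(462901, -1)), Mul(Pow(Add(Rational(-5, 3), Mul(Rational(-37, 3), 0), Mul(Rational(1, 3), Pow(0, 2))), 2), Pow(Pow(Add(-2065352, -523068), -1), -1)))) = Add(439847, Add(Mul(2361826, Rational(1, 462901)), Mul(Pow(Add(Rational(-5, 3), 0, Mul(Rational(1, 3), 0)), 2), Pow(Pow(-2588420, -1), -1)))) = Add(439847, Add(Rational(2361826, 462901), Mul(Pow(Add(Rational(-5, 3), 0, 0), 2), Pow(Rational(-1, 2588420), -1)))) = Add(439847, Add(Rational(2361826, 462901), Mul(Pow(Rational(-5, 3), 2), -2588420))) = Add(439847, Add(Rational(2361826, 462901), Mul(Rational(25, 9), -2588420))) = Add(439847, Add(Rational(2361826, 462901), Rational(-64710500, 9))) = Add(439847, Rational(-29954533904066, 4166109)) = Rational(-28122083358743, 4166109)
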